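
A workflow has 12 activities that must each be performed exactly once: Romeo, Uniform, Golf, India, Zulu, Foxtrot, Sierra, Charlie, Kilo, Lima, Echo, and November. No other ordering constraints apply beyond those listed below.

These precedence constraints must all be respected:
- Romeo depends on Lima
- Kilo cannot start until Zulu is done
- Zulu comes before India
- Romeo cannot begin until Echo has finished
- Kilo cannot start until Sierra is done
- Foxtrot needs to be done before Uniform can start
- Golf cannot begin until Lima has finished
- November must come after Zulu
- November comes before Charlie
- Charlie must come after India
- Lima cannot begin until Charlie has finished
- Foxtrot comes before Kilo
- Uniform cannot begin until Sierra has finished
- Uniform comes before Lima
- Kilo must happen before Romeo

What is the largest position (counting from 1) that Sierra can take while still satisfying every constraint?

7

The activities that are forced after Sierra, directly or by a chain of constraints, are Romeo, Uniform, Golf, Kilo, Lima. That's 5 activities.
With 5 mandatory successors out of 12 activities total, the latest slot for Sierra is 12−5 = 7, and it's reachable by doing all non-successors before Sierra.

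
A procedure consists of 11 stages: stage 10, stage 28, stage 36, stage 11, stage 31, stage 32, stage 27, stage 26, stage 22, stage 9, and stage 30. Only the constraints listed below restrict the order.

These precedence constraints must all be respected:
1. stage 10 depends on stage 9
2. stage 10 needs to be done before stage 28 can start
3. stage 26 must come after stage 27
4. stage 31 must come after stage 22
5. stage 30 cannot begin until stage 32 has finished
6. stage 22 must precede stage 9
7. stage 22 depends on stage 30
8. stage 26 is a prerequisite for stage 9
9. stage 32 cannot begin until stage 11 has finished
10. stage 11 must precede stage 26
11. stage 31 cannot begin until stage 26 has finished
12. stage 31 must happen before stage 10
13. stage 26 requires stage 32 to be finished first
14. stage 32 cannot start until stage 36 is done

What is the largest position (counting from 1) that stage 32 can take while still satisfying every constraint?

Following every chain forward from stage 32, the stages that must come later are stage 10, stage 28, stage 31, stage 26, stage 22, stage 9, stage 30 — 7 of them.
So at least 7 stages follow stage 32, putting stage 32 no later than position 4. That position is achievable by scheduling everything else first.

4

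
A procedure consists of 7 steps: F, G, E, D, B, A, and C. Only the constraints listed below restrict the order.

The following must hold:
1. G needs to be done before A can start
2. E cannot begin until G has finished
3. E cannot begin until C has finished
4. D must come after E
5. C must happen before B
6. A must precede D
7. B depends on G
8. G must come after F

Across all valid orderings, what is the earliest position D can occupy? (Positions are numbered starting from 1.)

6

Working backwards through the constraints from D, its full set of required predecessors is F, G, E, A, C — 5 of them.
So at minimum 5 steps come before D, putting D no earlier than position 6. That position is achievable by scheduling exactly those predecessors first.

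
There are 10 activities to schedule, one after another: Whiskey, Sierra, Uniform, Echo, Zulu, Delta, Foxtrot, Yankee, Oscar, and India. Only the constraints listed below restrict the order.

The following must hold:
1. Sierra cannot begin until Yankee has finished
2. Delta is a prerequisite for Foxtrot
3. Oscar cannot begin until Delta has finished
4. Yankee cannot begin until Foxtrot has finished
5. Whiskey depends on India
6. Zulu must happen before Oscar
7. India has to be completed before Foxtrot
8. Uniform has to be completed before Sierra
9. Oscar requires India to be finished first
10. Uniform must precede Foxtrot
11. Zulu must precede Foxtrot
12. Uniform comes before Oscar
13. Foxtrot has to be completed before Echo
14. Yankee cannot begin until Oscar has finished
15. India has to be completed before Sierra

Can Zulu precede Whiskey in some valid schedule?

Yes

The constraints leave Zulu and Whiskey unordered relative to each other; nothing requires Whiskey earlier.
So a valid ordering placing Zulu earlier than Whiskey exists.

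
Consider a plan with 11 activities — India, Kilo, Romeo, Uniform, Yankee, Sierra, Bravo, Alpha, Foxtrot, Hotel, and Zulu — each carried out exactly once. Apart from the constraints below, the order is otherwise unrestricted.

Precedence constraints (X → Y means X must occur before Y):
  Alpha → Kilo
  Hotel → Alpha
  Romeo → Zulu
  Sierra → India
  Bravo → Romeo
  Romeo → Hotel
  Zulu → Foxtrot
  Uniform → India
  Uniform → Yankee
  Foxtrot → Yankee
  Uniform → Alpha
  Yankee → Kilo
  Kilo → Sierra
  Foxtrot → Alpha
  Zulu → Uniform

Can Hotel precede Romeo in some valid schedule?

No

Following Romeo → Hotel, Romeo must precede Hotel in every valid ordering.
Hence Hotel can never be scheduled before Romeo.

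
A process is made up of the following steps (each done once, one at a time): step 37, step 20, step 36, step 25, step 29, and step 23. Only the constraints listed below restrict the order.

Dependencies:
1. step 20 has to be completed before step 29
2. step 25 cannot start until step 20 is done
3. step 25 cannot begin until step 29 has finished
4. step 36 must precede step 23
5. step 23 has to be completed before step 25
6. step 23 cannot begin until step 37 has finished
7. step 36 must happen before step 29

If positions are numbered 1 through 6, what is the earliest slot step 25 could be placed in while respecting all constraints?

6

Every step that must precede step 25 has to come before it. Tracing all chains that end at step 25, those steps are: step 37, step 20, step 36, step 29, step 23 — 5 in total.
So at minimum 5 steps come before step 25, putting step 25 no earlier than position 6. That position is achievable by scheduling exactly those predecessors first.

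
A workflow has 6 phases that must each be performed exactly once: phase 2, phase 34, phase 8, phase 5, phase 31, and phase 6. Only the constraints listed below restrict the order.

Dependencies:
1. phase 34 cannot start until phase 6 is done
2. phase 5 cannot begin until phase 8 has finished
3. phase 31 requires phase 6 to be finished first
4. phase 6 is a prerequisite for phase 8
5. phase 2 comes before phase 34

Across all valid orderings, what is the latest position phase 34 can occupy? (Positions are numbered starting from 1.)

Phase 34 has no required successors, so nothing stops it from going last (position 6).

6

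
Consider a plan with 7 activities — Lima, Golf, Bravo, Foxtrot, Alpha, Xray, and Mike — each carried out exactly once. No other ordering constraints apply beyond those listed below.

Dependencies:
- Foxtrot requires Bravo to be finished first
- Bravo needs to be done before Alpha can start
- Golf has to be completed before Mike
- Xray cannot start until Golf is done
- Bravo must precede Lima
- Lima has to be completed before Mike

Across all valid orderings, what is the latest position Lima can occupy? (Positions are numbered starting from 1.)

6

The only activity forced after Lima (directly or by a chain) is Mike.
With 1 mandatory successor out of 7 activities total, the latest slot for Lima is 7−1 = 6, and it's reachable by doing all non-successors before Lima.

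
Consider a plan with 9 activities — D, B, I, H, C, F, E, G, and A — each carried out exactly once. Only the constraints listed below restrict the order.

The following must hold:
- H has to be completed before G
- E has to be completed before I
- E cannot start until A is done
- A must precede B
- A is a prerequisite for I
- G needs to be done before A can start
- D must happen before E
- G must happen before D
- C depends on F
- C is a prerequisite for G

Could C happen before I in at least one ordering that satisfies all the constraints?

C is actually forced before I by the constraints, so certainly some valid ordering has C first.

Yes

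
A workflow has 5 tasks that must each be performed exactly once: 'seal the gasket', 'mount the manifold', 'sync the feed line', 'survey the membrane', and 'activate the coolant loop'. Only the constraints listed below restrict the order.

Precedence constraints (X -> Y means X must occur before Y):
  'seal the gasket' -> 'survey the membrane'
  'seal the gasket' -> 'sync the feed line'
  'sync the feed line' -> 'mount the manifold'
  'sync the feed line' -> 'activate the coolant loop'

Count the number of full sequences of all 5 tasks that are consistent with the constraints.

Only 'seal the gasket' has no prerequisites, so it must go first.
Counting all ways to extend the partial order to a total order gives 8.

8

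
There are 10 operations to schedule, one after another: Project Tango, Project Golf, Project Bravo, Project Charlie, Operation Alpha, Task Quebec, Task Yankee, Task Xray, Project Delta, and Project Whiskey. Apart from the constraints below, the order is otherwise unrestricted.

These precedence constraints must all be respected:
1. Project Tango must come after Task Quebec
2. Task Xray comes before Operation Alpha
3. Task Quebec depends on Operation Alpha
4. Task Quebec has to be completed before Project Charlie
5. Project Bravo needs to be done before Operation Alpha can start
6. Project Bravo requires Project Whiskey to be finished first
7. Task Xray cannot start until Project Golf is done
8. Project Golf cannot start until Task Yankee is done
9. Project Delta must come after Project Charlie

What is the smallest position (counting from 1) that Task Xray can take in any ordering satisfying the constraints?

3

Every operation that must precede Task Xray has to come before it. Tracing all chains that end at Task Xray, those operations are: Project Golf, Task Yankee — 2 in total.
With 2 mandatory predecessors, the earliest Task Xray can sit is position 2+1 = 3, and placing just those 2 first achieves it.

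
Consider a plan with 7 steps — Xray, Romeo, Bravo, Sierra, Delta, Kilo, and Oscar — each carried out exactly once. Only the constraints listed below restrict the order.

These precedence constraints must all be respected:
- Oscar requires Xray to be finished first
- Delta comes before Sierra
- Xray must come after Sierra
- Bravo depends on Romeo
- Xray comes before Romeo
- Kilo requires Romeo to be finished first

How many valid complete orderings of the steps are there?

8

Delta is the only step with nothing required before it, so every ordering starts there.
Enumerating by repeatedly choosing an available step (one whose prerequisites are all placed) gives 8 distinct complete orderings.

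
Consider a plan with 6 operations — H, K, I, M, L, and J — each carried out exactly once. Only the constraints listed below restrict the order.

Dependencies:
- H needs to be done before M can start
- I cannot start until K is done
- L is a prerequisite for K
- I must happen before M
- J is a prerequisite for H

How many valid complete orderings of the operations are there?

The operations with no prerequisites are L, J; any of them can be placed first.
Enumerating by repeatedly choosing an available operation (one whose prerequisites are all placed) gives 10 distinct complete orderings.

10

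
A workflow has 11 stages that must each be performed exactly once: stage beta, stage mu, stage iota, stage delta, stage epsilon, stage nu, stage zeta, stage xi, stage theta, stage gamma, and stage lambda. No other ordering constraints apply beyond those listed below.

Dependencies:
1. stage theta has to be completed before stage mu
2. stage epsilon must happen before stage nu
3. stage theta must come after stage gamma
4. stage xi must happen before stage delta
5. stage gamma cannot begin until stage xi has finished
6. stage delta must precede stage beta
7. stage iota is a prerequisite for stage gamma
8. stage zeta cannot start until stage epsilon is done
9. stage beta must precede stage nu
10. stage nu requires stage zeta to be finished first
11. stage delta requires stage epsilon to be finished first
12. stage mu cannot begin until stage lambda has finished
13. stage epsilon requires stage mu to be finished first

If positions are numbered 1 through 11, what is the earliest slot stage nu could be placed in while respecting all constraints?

11

Working backwards through the constraints from stage nu, its full set of required predecessors is stage beta, stage mu, stage iota, stage delta, stage epsilon, stage zeta, stage xi, stage theta, stage gamma, stage lambda — 10 of them.
So at minimum 10 stages come before stage nu, putting stage nu no earlier than position 11. That position is achievable by scheduling exactly those predecessors first.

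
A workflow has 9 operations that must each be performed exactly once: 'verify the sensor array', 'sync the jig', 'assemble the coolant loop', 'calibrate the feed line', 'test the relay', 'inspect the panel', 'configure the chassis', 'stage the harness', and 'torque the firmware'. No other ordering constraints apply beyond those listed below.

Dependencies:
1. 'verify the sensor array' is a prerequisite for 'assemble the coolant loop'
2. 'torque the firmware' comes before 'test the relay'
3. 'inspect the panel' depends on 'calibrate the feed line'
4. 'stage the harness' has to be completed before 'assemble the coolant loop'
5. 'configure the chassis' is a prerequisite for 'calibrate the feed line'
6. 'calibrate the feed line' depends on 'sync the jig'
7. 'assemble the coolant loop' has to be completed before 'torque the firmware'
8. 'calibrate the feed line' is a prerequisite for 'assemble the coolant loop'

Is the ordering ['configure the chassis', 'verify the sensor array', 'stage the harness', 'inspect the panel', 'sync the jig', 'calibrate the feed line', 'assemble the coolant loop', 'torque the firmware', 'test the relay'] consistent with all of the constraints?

No

In the proposed order, 'inspect the panel' appears before 'calibrate the feed line'.
That contradicts the constraint that 'calibrate the feed line' must precede 'inspect the panel'.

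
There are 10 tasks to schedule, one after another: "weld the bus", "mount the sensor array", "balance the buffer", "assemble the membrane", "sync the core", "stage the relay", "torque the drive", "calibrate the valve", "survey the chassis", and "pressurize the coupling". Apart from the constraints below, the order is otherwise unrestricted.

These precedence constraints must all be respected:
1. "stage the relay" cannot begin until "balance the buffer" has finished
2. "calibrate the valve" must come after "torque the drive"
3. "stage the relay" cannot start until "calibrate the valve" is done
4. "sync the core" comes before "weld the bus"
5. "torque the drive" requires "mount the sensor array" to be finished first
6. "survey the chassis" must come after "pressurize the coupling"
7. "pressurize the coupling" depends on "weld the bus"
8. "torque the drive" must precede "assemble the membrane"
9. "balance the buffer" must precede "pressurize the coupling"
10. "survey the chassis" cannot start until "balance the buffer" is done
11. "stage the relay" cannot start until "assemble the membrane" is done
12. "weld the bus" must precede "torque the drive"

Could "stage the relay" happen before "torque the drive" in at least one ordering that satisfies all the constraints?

Following "torque the drive" → "assemble the membrane" → "stage the relay", "torque the drive" must precede "stage the relay" in every valid ordering.
So no valid ordering can have "stage the relay" before "torque the drive".

No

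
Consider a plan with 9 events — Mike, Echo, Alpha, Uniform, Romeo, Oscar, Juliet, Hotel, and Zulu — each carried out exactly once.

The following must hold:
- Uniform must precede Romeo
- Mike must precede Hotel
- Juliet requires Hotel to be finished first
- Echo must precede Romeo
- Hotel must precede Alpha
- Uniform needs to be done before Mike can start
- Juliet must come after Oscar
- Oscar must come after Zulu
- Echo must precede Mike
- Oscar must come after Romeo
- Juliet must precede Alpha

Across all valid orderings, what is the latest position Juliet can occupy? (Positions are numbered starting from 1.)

8

The only event forced after Juliet (directly or by a chain) is Alpha.
With 1 mandatory successor out of 9 events total, the latest slot for Juliet is 9−1 = 8, and it's reachable by doing all non-successors before Juliet.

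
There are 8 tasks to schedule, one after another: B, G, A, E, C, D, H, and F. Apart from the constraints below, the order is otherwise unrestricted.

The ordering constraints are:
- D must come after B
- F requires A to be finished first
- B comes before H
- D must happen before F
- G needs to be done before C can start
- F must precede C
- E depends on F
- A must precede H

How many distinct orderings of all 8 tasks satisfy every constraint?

173

3 tasks have no prerequisites (B, G, A), so any of them could come first.
Enumerating by repeatedly choosing an available task (one whose prerequisites are all placed) gives 173 distinct complete orderings.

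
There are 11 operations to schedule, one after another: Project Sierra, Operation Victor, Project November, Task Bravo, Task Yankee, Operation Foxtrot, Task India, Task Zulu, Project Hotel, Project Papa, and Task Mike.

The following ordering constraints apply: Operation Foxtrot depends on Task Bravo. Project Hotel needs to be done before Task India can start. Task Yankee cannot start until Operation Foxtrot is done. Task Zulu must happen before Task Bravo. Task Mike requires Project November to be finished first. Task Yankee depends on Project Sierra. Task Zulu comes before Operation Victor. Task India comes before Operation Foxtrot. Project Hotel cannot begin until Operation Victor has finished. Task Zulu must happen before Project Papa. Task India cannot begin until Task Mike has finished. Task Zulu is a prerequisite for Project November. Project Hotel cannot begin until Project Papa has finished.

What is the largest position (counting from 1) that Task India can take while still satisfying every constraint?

9

Every operation that must follow Task India has to come after it. Tracing all chains starting from Task India, those operations are: Task Yankee, Operation Foxtrot — 2 in total.
So at least 2 operations follow Task India, putting Task India no later than position 9. That position is achievable by scheduling everything else first.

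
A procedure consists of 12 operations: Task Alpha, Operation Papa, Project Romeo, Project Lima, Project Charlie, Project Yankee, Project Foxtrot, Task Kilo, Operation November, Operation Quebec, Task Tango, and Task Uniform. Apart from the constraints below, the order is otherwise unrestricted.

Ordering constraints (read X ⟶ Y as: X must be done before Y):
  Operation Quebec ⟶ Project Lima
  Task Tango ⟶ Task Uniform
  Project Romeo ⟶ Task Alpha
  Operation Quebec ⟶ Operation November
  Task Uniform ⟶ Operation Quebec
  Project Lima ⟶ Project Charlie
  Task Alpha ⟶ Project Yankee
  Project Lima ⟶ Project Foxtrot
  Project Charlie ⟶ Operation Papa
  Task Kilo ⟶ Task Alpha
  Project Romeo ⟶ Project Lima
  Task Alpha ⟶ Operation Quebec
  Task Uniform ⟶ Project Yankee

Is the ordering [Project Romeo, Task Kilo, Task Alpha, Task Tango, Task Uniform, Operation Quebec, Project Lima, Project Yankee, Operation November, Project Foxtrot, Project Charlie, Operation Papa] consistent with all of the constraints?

Yes

Checking each listed constraint against this order: for instance, Project Romeo is in position 1 and Project Lima in position 7, so that constraint holds — and the remaining constraints check out the same way.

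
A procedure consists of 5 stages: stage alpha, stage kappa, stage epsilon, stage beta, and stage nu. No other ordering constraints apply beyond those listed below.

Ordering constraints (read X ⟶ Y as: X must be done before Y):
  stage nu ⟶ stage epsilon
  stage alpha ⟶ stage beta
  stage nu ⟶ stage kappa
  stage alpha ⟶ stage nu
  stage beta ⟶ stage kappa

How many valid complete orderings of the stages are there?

5

Only stage alpha has no prerequisites, so it must go first.
Counting all ways to extend the partial order to a total order gives 5.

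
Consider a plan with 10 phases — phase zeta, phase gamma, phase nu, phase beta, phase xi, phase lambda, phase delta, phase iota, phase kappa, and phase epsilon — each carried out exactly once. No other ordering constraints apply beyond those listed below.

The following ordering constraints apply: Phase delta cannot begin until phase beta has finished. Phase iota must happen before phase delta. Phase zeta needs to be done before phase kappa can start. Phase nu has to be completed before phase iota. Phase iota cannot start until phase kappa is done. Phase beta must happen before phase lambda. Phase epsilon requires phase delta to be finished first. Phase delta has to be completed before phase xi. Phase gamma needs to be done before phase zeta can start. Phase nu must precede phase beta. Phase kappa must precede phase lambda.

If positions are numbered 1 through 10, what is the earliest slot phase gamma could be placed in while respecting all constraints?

No constraint forces any other phase before phase gamma, so it can be placed first.

1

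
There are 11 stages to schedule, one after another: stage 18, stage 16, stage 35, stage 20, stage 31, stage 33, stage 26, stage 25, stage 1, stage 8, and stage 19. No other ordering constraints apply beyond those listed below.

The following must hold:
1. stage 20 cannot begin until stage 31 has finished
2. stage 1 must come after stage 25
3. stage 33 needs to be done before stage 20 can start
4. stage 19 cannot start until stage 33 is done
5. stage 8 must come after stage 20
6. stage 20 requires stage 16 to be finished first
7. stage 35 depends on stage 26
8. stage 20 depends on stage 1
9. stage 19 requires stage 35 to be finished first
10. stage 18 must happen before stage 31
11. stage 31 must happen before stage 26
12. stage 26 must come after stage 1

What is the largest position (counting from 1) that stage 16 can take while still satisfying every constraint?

The stages that are forced after stage 16, directly or by a chain of constraints, are stage 20, stage 8. That's 2 stages.
So at least 2 stages follow stage 16, putting stage 16 no later than position 9. That position is achievable by scheduling everything else first.

9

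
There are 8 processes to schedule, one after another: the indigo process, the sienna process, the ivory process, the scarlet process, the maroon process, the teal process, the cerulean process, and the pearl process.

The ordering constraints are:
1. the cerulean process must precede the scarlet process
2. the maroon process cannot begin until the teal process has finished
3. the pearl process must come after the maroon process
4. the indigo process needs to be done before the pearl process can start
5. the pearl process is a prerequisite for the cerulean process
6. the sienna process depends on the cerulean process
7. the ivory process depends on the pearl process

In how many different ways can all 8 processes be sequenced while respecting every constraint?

24

The processes with no prerequisites are the indigo process, the teal process; any of them can be placed first.
Systematically extending each partial ordering one process at a time and counting, there are 24 complete orderings.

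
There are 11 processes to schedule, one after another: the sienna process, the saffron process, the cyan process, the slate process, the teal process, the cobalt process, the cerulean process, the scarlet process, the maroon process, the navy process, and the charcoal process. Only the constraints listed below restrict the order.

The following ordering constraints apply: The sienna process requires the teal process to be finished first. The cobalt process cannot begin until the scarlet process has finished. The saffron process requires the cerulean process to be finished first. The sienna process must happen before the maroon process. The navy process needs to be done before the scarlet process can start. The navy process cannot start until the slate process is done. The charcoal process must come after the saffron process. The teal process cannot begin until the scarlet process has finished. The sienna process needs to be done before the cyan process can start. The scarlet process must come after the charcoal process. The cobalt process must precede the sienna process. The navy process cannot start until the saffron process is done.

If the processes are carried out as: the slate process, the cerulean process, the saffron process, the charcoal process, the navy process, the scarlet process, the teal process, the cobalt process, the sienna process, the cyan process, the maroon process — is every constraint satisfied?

Checking each listed constraint against this order: for instance, the slate process is in position 1 and the navy process in position 5, so that constraint holds — and the remaining constraints check out the same way.

Yes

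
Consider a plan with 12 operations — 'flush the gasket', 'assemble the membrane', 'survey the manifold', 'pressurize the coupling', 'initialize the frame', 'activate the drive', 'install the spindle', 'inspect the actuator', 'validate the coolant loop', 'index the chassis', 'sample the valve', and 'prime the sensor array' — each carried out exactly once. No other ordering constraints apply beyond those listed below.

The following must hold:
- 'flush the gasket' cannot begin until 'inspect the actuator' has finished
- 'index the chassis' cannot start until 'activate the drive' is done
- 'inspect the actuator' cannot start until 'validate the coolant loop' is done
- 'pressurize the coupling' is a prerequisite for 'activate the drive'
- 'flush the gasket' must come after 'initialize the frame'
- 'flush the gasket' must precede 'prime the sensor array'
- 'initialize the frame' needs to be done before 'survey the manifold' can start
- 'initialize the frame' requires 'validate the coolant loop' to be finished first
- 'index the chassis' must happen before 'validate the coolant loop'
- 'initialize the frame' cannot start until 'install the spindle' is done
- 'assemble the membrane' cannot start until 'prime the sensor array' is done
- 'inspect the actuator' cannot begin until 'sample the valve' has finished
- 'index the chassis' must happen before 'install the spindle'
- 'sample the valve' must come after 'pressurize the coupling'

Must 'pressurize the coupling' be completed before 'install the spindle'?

Tracing the constraints gives a chain: 'pressurize the coupling' → 'activate the drive' → 'index the chassis' → 'install the spindle'.
So 'pressurize the coupling' must precede 'install the spindle' in any valid ordering.

Yes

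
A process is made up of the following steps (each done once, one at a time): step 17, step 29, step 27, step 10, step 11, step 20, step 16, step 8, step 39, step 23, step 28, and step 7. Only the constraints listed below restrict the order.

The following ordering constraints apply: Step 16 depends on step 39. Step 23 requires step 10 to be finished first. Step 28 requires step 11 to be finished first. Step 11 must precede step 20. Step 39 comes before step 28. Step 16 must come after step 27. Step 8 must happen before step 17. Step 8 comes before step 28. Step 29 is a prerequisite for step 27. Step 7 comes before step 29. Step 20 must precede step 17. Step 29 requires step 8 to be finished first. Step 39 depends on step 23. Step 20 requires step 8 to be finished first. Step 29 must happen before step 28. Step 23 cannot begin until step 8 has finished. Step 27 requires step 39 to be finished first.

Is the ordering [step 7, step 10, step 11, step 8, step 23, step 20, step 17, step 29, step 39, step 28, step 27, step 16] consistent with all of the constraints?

Going through the constraints one by one, each required predecessor appears earlier in the sequence than its dependent — e.g. step 7 (position 1) is before step 29 (position 8), as required.

Yes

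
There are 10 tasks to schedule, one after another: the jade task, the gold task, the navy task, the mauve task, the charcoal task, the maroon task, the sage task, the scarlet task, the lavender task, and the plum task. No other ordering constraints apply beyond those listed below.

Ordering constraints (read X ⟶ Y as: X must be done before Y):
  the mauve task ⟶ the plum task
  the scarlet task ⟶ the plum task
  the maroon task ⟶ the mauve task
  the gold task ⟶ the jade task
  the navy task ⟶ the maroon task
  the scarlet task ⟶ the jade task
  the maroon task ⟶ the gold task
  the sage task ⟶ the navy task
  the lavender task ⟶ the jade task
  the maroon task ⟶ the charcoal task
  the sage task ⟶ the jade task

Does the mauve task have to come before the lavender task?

Nothing in the constraints links the mauve task and the lavender task; they are unordered relative to each other.
So the mauve task can come before the lavender task or after — it is not forced.

No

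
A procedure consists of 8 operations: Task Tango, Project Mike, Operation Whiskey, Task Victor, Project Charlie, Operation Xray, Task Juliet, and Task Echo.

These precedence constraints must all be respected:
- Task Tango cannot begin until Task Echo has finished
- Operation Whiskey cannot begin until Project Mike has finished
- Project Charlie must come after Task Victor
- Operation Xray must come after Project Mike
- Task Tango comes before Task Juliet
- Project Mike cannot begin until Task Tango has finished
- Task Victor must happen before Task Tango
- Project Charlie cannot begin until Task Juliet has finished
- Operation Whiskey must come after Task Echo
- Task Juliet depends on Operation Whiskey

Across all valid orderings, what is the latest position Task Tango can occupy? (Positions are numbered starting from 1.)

3

Following every chain forward from Task Tango, the operations that must come later are Project Mike, Operation Whiskey, Project Charlie, Operation Xray, Task Juliet — 5 of them.
So at least 5 operations follow Task Tango, putting Task Tango no later than position 3. That position is achievable by scheduling everything else first.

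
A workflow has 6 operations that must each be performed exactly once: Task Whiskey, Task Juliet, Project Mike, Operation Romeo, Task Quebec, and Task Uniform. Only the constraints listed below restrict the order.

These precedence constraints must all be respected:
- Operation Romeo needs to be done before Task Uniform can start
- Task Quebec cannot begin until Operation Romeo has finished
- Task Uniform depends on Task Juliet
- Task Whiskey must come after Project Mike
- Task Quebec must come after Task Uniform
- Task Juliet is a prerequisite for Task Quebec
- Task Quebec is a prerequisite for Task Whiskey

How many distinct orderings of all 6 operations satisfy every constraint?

10

3 operations have no prerequisites (Task Juliet, Project Mike, Operation Romeo), so any of them could come first.
Systematically extending each partial ordering one operation at a time and counting, there are 10 complete orderings.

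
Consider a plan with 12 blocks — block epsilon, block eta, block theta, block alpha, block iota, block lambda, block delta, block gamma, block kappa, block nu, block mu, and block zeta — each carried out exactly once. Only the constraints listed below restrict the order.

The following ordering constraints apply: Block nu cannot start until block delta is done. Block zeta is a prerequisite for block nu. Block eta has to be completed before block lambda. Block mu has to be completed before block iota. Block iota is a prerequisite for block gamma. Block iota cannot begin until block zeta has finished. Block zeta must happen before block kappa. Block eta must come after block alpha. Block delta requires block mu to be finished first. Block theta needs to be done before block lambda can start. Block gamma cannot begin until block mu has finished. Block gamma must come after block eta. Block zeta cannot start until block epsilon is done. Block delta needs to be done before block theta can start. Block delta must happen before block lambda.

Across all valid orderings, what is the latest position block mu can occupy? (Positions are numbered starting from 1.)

The blocks that are forced after block mu, directly or by a chain of constraints, are block theta, block iota, block lambda, block delta, block gamma, block nu. That's 6 blocks.
With 6 mandatory successors out of 12 blocks total, the latest slot for block mu is 12−6 = 6, and it's reachable by doing all non-successors before block mu.

6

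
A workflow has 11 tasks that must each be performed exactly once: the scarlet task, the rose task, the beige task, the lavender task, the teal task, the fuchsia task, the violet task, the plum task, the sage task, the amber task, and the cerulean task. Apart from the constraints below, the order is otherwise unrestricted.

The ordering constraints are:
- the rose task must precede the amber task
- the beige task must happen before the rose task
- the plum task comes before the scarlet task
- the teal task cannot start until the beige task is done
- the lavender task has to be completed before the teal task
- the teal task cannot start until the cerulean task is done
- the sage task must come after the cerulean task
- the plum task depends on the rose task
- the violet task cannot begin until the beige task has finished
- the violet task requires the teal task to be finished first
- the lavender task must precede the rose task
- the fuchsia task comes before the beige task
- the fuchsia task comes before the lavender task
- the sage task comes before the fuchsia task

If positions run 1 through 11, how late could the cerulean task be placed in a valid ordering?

The tasks that are forced after the cerulean task, directly or by a chain of constraints, are the scarlet task, the rose task, the beige task, the lavender task, the teal task, the fuchsia task, the violet task, the plum task, the sage task, the amber task. That's 10 tasks.
So at least 10 tasks follow the cerulean task, putting the cerulean task no later than position 1. That position is achievable by scheduling everything else first.

1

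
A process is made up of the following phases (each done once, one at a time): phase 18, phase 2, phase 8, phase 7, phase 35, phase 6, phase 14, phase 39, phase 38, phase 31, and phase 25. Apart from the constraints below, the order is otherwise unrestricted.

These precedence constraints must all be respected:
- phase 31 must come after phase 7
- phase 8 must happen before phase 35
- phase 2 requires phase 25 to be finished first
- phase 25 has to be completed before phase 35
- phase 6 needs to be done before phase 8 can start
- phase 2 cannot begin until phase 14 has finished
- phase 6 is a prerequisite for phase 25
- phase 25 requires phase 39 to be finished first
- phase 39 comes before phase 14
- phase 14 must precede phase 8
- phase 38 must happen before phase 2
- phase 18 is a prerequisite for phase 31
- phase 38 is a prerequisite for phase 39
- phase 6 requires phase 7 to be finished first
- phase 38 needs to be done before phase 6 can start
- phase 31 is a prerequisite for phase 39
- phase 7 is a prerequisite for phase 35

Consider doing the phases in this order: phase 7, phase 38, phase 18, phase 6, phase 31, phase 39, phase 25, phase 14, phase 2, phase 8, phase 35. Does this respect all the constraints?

Yes

Going through the constraints one by one, each required predecessor appears earlier in the sequence than its dependent — e.g. phase 7 (position 1) is before phase 35 (position 11), as required.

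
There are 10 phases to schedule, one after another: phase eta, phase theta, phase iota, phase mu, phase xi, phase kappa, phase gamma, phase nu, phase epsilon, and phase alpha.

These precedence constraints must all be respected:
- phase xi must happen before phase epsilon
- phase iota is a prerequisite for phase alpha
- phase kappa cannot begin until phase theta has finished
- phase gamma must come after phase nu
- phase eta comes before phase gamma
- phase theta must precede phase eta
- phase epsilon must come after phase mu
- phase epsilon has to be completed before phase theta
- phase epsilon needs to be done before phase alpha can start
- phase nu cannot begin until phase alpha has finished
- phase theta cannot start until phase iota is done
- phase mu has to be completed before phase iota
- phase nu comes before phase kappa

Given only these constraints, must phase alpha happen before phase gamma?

There is a constraint chain phase alpha → phase nu → phase gamma.
That forces phase alpha before phase gamma in every valid schedule.

Yes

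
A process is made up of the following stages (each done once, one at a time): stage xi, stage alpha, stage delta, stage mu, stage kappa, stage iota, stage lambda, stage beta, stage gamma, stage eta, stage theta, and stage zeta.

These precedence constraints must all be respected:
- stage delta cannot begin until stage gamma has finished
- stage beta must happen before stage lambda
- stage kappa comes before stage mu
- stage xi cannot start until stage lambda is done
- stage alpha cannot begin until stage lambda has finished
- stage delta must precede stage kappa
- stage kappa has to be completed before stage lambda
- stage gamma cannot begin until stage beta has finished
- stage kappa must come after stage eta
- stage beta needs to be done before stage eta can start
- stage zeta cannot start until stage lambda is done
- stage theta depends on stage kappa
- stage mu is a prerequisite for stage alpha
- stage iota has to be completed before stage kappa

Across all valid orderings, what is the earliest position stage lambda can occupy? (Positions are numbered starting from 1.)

7

Working backwards through the constraints from stage lambda, its full set of required predecessors is stage delta, stage kappa, stage iota, stage beta, stage gamma, stage eta — 6 of them.
With 6 mandatory predecessors, the earliest stage lambda can sit is position 6+1 = 7, and placing just those 6 first achieves it.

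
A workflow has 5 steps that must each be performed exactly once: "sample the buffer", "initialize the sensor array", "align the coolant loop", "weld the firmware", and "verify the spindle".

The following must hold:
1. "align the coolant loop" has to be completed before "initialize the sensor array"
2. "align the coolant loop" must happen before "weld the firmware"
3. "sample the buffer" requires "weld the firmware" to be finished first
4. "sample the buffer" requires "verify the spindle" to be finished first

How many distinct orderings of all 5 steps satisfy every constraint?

2 steps have no prerequisites ("align the coolant loop", "verify the spindle"), so any of them could come first.
Systematically extending each partial ordering one step at a time and counting, there are 11 complete orderings.

11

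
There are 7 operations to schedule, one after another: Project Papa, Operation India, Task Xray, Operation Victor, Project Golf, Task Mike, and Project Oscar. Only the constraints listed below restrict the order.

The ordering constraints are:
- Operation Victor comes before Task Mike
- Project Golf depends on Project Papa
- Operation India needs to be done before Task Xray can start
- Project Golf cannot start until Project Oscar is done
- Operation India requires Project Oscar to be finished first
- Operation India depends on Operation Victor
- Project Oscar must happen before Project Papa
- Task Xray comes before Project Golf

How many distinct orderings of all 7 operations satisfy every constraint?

37

The operations with no prerequisites are Operation Victor, Project Oscar; any of them can be placed first.
Counting all ways to extend the partial order to a total order gives 37.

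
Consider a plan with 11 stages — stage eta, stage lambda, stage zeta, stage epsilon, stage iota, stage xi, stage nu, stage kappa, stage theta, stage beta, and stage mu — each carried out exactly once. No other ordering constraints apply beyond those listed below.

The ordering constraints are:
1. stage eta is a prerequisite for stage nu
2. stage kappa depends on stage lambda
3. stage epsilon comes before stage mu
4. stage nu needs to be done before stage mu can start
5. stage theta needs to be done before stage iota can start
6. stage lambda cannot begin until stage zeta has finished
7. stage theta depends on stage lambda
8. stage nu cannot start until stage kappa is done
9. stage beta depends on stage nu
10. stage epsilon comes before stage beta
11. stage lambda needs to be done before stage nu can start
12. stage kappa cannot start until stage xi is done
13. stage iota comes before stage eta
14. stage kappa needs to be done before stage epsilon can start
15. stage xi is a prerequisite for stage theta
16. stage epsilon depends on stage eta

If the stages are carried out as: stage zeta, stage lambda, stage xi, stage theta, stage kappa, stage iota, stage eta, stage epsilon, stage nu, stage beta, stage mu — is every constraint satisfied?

Every stated constraint is respected: stage lambda sits at position 2, ahead of stage nu at position 9, and each of the other listed pairs likewise has the predecessor earlier in the sequence.

Yes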